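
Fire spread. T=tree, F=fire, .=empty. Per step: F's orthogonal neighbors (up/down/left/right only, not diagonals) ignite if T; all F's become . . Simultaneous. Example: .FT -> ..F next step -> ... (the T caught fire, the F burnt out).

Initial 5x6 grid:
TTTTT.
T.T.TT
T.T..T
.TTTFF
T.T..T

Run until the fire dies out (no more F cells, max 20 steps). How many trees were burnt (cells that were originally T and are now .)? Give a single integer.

Step 1: +3 fires, +2 burnt (F count now 3)
Step 2: +2 fires, +3 burnt (F count now 2)
Step 3: +4 fires, +2 burnt (F count now 4)
Step 4: +2 fires, +4 burnt (F count now 2)
Step 5: +2 fires, +2 burnt (F count now 2)
Step 6: +1 fires, +2 burnt (F count now 1)
Step 7: +1 fires, +1 burnt (F count now 1)
Step 8: +1 fires, +1 burnt (F count now 1)
Step 9: +1 fires, +1 burnt (F count now 1)
Step 10: +0 fires, +1 burnt (F count now 0)
Fire out after step 10
Initially T: 18, now '.': 29
Total burnt (originally-T cells now '.'): 17

Answer: 17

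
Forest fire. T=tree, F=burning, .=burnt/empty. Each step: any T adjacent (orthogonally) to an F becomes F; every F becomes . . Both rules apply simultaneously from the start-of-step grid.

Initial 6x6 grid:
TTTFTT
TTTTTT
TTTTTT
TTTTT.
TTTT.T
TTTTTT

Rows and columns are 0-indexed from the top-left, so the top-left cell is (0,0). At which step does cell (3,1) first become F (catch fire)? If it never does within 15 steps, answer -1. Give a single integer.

Step 1: cell (3,1)='T' (+3 fires, +1 burnt)
Step 2: cell (3,1)='T' (+5 fires, +3 burnt)
Step 3: cell (3,1)='T' (+6 fires, +5 burnt)
Step 4: cell (3,1)='T' (+6 fires, +6 burnt)
Step 5: cell (3,1)='F' (+4 fires, +6 burnt)
  -> target ignites at step 5
Step 6: cell (3,1)='.' (+4 fires, +4 burnt)
Step 7: cell (3,1)='.' (+3 fires, +4 burnt)
Step 8: cell (3,1)='.' (+2 fires, +3 burnt)
Step 9: cell (3,1)='.' (+0 fires, +2 burnt)
  fire out at step 9

5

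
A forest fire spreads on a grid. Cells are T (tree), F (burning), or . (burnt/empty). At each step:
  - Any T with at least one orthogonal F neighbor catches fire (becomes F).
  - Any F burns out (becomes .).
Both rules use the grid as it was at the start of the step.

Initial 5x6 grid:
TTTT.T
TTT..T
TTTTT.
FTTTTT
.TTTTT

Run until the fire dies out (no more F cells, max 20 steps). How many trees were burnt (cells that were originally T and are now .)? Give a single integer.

Step 1: +2 fires, +1 burnt (F count now 2)
Step 2: +4 fires, +2 burnt (F count now 4)
Step 3: +5 fires, +4 burnt (F count now 5)
Step 4: +5 fires, +5 burnt (F count now 5)
Step 5: +4 fires, +5 burnt (F count now 4)
Step 6: +2 fires, +4 burnt (F count now 2)
Step 7: +0 fires, +2 burnt (F count now 0)
Fire out after step 7
Initially T: 24, now '.': 28
Total burnt (originally-T cells now '.'): 22

Answer: 22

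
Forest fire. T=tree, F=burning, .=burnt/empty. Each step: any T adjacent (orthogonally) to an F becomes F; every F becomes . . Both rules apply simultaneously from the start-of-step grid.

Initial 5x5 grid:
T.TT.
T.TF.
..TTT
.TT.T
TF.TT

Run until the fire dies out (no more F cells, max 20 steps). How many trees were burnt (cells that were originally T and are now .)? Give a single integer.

Step 1: +5 fires, +2 burnt (F count now 5)
Step 2: +4 fires, +5 burnt (F count now 4)
Step 3: +1 fires, +4 burnt (F count now 1)
Step 4: +1 fires, +1 burnt (F count now 1)
Step 5: +1 fires, +1 burnt (F count now 1)
Step 6: +0 fires, +1 burnt (F count now 0)
Fire out after step 6
Initially T: 14, now '.': 23
Total burnt (originally-T cells now '.'): 12

Answer: 12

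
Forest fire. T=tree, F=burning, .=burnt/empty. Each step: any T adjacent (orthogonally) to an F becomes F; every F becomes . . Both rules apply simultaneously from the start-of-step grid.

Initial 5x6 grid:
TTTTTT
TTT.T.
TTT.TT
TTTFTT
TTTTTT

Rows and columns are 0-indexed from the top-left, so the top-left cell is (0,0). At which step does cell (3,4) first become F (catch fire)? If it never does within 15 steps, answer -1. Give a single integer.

Step 1: cell (3,4)='F' (+3 fires, +1 burnt)
  -> target ignites at step 1
Step 2: cell (3,4)='.' (+6 fires, +3 burnt)
Step 3: cell (3,4)='.' (+7 fires, +6 burnt)
Step 4: cell (3,4)='.' (+5 fires, +7 burnt)
Step 5: cell (3,4)='.' (+4 fires, +5 burnt)
Step 6: cell (3,4)='.' (+1 fires, +4 burnt)
Step 7: cell (3,4)='.' (+0 fires, +1 burnt)
  fire out at step 7

1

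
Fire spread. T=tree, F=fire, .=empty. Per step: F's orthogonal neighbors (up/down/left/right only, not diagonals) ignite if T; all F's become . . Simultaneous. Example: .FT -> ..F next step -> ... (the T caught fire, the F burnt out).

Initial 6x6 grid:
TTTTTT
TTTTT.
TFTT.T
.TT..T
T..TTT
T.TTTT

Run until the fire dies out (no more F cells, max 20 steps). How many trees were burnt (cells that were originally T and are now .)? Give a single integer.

Answer: 16

Derivation:
Step 1: +4 fires, +1 burnt (F count now 4)
Step 2: +5 fires, +4 burnt (F count now 5)
Step 3: +3 fires, +5 burnt (F count now 3)
Step 4: +2 fires, +3 burnt (F count now 2)
Step 5: +1 fires, +2 burnt (F count now 1)
Step 6: +1 fires, +1 burnt (F count now 1)
Step 7: +0 fires, +1 burnt (F count now 0)
Fire out after step 7
Initially T: 27, now '.': 25
Total burnt (originally-T cells now '.'): 16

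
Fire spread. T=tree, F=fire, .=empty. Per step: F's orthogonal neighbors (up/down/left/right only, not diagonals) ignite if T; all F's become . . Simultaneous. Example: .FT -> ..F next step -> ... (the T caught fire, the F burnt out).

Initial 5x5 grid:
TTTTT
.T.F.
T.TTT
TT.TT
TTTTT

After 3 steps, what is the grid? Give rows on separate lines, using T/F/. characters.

Step 1: 2 trees catch fire, 1 burn out
  TTTFT
  .T...
  T.TFT
  TT.TT
  TTTTT
Step 2: 5 trees catch fire, 2 burn out
  TTF.F
  .T...
  T.F.F
  TT.FT
  TTTTT
Step 3: 3 trees catch fire, 5 burn out
  TF...
  .T...
  T....
  TT..F
  TTTFT

TF...
.T...
T....
TT..F
TTTFT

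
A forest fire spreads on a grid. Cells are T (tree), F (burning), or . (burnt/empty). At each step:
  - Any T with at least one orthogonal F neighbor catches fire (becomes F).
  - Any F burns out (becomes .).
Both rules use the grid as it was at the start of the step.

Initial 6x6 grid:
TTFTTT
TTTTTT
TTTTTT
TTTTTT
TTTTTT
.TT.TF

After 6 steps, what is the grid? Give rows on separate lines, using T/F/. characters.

Step 1: 5 trees catch fire, 2 burn out
  TF.FTT
  TTFTTT
  TTTTTT
  TTTTTT
  TTTTTF
  .TT.F.
Step 2: 7 trees catch fire, 5 burn out
  F...FT
  TF.FTT
  TTFTTT
  TTTTTF
  TTTTF.
  .TT...
Step 3: 9 trees catch fire, 7 burn out
  .....F
  F...FT
  TF.FTF
  TTFTF.
  TTTF..
  .TT...
Step 4: 6 trees catch fire, 9 burn out
  ......
  .....F
  F...F.
  TF.F..
  TTF...
  .TT...
Step 5: 3 trees catch fire, 6 burn out
  ......
  ......
  ......
  F.....
  TF....
  .TF...
Step 6: 2 trees catch fire, 3 burn out
  ......
  ......
  ......
  ......
  F.....
  .F....

......
......
......
......
F.....
.F....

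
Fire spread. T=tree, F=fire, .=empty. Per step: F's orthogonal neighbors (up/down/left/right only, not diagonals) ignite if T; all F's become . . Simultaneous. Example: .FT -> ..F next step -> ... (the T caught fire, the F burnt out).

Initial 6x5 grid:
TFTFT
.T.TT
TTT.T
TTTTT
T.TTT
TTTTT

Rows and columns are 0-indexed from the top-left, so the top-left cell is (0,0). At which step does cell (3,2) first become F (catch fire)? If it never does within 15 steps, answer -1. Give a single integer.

Step 1: cell (3,2)='T' (+5 fires, +2 burnt)
Step 2: cell (3,2)='T' (+2 fires, +5 burnt)
Step 3: cell (3,2)='T' (+4 fires, +2 burnt)
Step 4: cell (3,2)='F' (+3 fires, +4 burnt)
  -> target ignites at step 4
Step 5: cell (3,2)='.' (+4 fires, +3 burnt)
Step 6: cell (3,2)='.' (+4 fires, +4 burnt)
Step 7: cell (3,2)='.' (+2 fires, +4 burnt)
Step 8: cell (3,2)='.' (+0 fires, +2 burnt)
  fire out at step 8

4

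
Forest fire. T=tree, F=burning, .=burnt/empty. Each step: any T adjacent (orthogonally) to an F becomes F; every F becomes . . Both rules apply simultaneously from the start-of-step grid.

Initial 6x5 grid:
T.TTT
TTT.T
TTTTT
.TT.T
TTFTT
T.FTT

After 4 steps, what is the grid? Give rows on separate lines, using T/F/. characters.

Step 1: 4 trees catch fire, 2 burn out
  T.TTT
  TTT.T
  TTTTT
  .TF.T
  TF.FT
  T..FT
Step 2: 5 trees catch fire, 4 burn out
  T.TTT
  TTT.T
  TTFTT
  .F..T
  F...F
  T...F
Step 3: 5 trees catch fire, 5 burn out
  T.TTT
  TTF.T
  TF.FT
  ....F
  .....
  F....
Step 4: 4 trees catch fire, 5 burn out
  T.FTT
  TF..T
  F...F
  .....
  .....
  .....

T.FTT
TF..T
F...F
.....
.....
.....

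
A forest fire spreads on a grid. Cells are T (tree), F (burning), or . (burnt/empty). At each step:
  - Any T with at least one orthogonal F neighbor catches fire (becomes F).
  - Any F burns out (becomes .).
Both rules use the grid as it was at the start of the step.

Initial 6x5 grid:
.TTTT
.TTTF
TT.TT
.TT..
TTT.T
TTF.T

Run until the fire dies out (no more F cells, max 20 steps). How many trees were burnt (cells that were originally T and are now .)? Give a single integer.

Answer: 18

Derivation:
Step 1: +5 fires, +2 burnt (F count now 5)
Step 2: +6 fires, +5 burnt (F count now 6)
Step 3: +4 fires, +6 burnt (F count now 4)
Step 4: +2 fires, +4 burnt (F count now 2)
Step 5: +1 fires, +2 burnt (F count now 1)
Step 6: +0 fires, +1 burnt (F count now 0)
Fire out after step 6
Initially T: 20, now '.': 28
Total burnt (originally-T cells now '.'): 18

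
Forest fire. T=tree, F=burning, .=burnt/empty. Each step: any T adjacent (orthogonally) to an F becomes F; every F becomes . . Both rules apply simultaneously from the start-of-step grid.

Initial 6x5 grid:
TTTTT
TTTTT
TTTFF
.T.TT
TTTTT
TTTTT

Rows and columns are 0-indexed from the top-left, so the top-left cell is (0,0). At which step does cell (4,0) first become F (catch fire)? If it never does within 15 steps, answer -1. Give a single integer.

Step 1: cell (4,0)='T' (+5 fires, +2 burnt)
Step 2: cell (4,0)='T' (+6 fires, +5 burnt)
Step 3: cell (4,0)='T' (+7 fires, +6 burnt)
Step 4: cell (4,0)='T' (+4 fires, +7 burnt)
Step 5: cell (4,0)='F' (+3 fires, +4 burnt)
  -> target ignites at step 5
Step 6: cell (4,0)='.' (+1 fires, +3 burnt)
Step 7: cell (4,0)='.' (+0 fires, +1 burnt)
  fire out at step 7

5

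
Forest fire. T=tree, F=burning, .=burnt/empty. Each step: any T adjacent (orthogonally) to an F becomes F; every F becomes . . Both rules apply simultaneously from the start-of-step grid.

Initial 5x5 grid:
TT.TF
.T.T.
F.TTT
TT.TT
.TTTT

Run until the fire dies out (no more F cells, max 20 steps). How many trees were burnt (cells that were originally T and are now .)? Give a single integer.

Step 1: +2 fires, +2 burnt (F count now 2)
Step 2: +2 fires, +2 burnt (F count now 2)
Step 3: +2 fires, +2 burnt (F count now 2)
Step 4: +4 fires, +2 burnt (F count now 4)
Step 5: +2 fires, +4 burnt (F count now 2)
Step 6: +1 fires, +2 burnt (F count now 1)
Step 7: +0 fires, +1 burnt (F count now 0)
Fire out after step 7
Initially T: 16, now '.': 22
Total burnt (originally-T cells now '.'): 13

Answer: 13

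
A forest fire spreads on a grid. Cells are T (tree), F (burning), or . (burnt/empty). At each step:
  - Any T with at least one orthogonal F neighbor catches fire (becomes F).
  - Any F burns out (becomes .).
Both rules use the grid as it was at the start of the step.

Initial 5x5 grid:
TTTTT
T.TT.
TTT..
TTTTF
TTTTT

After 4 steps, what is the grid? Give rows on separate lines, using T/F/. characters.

Step 1: 2 trees catch fire, 1 burn out
  TTTTT
  T.TT.
  TTT..
  TTTF.
  TTTTF
Step 2: 2 trees catch fire, 2 burn out
  TTTTT
  T.TT.
  TTT..
  TTF..
  TTTF.
Step 3: 3 trees catch fire, 2 burn out
  TTTTT
  T.TT.
  TTF..
  TF...
  TTF..
Step 4: 4 trees catch fire, 3 burn out
  TTTTT
  T.FT.
  TF...
  F....
  TF...

TTTTT
T.FT.
TF...
F....
TF...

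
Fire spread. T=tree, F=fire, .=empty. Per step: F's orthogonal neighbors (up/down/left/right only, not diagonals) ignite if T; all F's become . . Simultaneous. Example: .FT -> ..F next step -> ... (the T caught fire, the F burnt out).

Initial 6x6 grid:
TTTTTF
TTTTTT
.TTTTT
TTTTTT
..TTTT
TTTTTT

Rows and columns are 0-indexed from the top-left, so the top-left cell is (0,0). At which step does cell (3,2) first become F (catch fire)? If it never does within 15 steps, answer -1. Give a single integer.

Step 1: cell (3,2)='T' (+2 fires, +1 burnt)
Step 2: cell (3,2)='T' (+3 fires, +2 burnt)
Step 3: cell (3,2)='T' (+4 fires, +3 burnt)
Step 4: cell (3,2)='T' (+5 fires, +4 burnt)
Step 5: cell (3,2)='T' (+6 fires, +5 burnt)
Step 6: cell (3,2)='F' (+5 fires, +6 burnt)
  -> target ignites at step 6
Step 7: cell (3,2)='.' (+3 fires, +5 burnt)
Step 8: cell (3,2)='.' (+2 fires, +3 burnt)
Step 9: cell (3,2)='.' (+1 fires, +2 burnt)
Step 10: cell (3,2)='.' (+1 fires, +1 burnt)
Step 11: cell (3,2)='.' (+0 fires, +1 burnt)
  fire out at step 11

6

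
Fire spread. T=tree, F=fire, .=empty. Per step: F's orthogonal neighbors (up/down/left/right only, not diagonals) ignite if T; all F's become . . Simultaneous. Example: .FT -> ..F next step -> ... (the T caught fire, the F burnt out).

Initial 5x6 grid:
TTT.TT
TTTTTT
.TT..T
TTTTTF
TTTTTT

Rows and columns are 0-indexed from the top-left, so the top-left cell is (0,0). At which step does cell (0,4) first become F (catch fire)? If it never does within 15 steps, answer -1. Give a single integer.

Step 1: cell (0,4)='T' (+3 fires, +1 burnt)
Step 2: cell (0,4)='T' (+3 fires, +3 burnt)
Step 3: cell (0,4)='T' (+4 fires, +3 burnt)
Step 4: cell (0,4)='F' (+5 fires, +4 burnt)
  -> target ignites at step 4
Step 5: cell (0,4)='.' (+4 fires, +5 burnt)
Step 6: cell (0,4)='.' (+3 fires, +4 burnt)
Step 7: cell (0,4)='.' (+2 fires, +3 burnt)
Step 8: cell (0,4)='.' (+1 fires, +2 burnt)
Step 9: cell (0,4)='.' (+0 fires, +1 burnt)
  fire out at step 9

4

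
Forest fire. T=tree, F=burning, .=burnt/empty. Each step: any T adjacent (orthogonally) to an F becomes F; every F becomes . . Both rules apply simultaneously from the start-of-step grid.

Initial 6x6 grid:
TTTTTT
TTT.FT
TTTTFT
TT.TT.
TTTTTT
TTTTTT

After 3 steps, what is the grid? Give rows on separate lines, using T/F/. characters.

Step 1: 5 trees catch fire, 2 burn out
  TTTTFT
  TTT..F
  TTTF.F
  TT.TF.
  TTTTTT
  TTTTTT
Step 2: 5 trees catch fire, 5 burn out
  TTTF.F
  TTT...
  TTF...
  TT.F..
  TTTTFT
  TTTTTT
Step 3: 6 trees catch fire, 5 burn out
  TTF...
  TTF...
  TF....
  TT....
  TTTF.F
  TTTTFT

TTF...
TTF...
TF....
TT....
TTTF.F
TTTTFT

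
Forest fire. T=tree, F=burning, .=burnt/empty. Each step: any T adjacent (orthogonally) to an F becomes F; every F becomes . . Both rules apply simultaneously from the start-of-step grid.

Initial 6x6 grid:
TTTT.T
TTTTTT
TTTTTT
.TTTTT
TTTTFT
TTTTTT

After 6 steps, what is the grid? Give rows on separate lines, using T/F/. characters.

Step 1: 4 trees catch fire, 1 burn out
  TTTT.T
  TTTTTT
  TTTTTT
  .TTTFT
  TTTF.F
  TTTTFT
Step 2: 6 trees catch fire, 4 burn out
  TTTT.T
  TTTTTT
  TTTTFT
  .TTF.F
  TTF...
  TTTF.F
Step 3: 6 trees catch fire, 6 burn out
  TTTT.T
  TTTTFT
  TTTF.F
  .TF...
  TF....
  TTF...
Step 4: 6 trees catch fire, 6 burn out
  TTTT.T
  TTTF.F
  TTF...
  .F....
  F.....
  TF....
Step 5: 5 trees catch fire, 6 burn out
  TTTF.F
  TTF...
  TF....
  ......
  ......
  F.....
Step 6: 3 trees catch fire, 5 burn out
  TTF...
  TF....
  F.....
  ......
  ......
  ......

TTF...
TF....
F.....
......
......
......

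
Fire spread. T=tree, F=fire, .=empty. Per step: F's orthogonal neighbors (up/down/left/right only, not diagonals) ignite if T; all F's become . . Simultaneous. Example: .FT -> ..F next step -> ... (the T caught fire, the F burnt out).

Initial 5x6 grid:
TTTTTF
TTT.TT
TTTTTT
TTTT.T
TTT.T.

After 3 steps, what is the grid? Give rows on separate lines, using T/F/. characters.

Step 1: 2 trees catch fire, 1 burn out
  TTTTF.
  TTT.TF
  TTTTTT
  TTTT.T
  TTT.T.
Step 2: 3 trees catch fire, 2 burn out
  TTTF..
  TTT.F.
  TTTTTF
  TTTT.T
  TTT.T.
Step 3: 3 trees catch fire, 3 burn out
  TTF...
  TTT...
  TTTTF.
  TTTT.F
  TTT.T.

TTF...
TTT...
TTTTF.
TTTT.F
TTT.T.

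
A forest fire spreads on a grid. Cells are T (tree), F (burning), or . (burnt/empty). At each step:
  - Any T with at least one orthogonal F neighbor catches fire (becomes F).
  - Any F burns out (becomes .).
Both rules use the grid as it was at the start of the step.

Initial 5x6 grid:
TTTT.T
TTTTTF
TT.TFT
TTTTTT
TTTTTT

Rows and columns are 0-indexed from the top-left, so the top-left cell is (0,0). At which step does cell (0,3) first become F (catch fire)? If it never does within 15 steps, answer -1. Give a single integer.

Step 1: cell (0,3)='T' (+5 fires, +2 burnt)
Step 2: cell (0,3)='T' (+4 fires, +5 burnt)
Step 3: cell (0,3)='F' (+5 fires, +4 burnt)
  -> target ignites at step 3
Step 4: cell (0,3)='.' (+4 fires, +5 burnt)
Step 5: cell (0,3)='.' (+5 fires, +4 burnt)
Step 6: cell (0,3)='.' (+3 fires, +5 burnt)
Step 7: cell (0,3)='.' (+0 fires, +3 burnt)
  fire out at step 7

3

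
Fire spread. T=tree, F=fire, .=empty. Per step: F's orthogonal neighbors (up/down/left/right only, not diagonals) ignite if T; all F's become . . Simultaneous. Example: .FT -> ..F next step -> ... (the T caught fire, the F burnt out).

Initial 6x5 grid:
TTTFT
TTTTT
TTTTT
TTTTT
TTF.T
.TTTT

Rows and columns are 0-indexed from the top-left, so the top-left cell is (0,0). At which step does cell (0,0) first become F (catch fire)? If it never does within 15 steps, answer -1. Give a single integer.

Step 1: cell (0,0)='T' (+6 fires, +2 burnt)
Step 2: cell (0,0)='T' (+10 fires, +6 burnt)
Step 3: cell (0,0)='F' (+7 fires, +10 burnt)
  -> target ignites at step 3
Step 4: cell (0,0)='.' (+3 fires, +7 burnt)
Step 5: cell (0,0)='.' (+0 fires, +3 burnt)
  fire out at step 5

3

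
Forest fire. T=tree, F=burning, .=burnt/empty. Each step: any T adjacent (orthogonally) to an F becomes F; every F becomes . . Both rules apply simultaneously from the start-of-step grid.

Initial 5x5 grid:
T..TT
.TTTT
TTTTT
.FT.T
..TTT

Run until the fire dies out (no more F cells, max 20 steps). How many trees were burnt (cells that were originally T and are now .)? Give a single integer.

Answer: 16

Derivation:
Step 1: +2 fires, +1 burnt (F count now 2)
Step 2: +4 fires, +2 burnt (F count now 4)
Step 3: +3 fires, +4 burnt (F count now 3)
Step 4: +3 fires, +3 burnt (F count now 3)
Step 5: +3 fires, +3 burnt (F count now 3)
Step 6: +1 fires, +3 burnt (F count now 1)
Step 7: +0 fires, +1 burnt (F count now 0)
Fire out after step 7
Initially T: 17, now '.': 24
Total burnt (originally-T cells now '.'): 16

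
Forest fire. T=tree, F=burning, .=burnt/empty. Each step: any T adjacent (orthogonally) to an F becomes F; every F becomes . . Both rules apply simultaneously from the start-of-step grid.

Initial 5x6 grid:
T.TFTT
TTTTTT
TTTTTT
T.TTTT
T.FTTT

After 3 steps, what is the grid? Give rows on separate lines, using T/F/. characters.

Step 1: 5 trees catch fire, 2 burn out
  T.F.FT
  TTTFTT
  TTTTTT
  T.FTTT
  T..FTT
Step 2: 7 trees catch fire, 5 burn out
  T....F
  TTF.FT
  TTFFTT
  T..FTT
  T...FT
Step 3: 6 trees catch fire, 7 burn out
  T.....
  TF...F
  TF..FT
  T...FT
  T....F

T.....
TF...F
TF..FT
T...FT
T....F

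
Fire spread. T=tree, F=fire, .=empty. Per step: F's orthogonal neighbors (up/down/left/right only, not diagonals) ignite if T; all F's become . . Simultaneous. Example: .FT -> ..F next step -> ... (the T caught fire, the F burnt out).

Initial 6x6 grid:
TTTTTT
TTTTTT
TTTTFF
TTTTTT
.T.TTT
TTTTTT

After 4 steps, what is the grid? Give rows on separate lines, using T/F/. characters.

Step 1: 5 trees catch fire, 2 burn out
  TTTTTT
  TTTTFF
  TTTF..
  TTTTFF
  .T.TTT
  TTTTTT
Step 2: 7 trees catch fire, 5 burn out
  TTTTFF
  TTTF..
  TTF...
  TTTF..
  .T.TFF
  TTTTTT
Step 3: 7 trees catch fire, 7 burn out
  TTTF..
  TTF...
  TF....
  TTF...
  .T.F..
  TTTTFF
Step 4: 5 trees catch fire, 7 burn out
  TTF...
  TF....
  F.....
  TF....
  .T....
  TTTF..

TTF...
TF....
F.....
TF....
.T....
TTTF..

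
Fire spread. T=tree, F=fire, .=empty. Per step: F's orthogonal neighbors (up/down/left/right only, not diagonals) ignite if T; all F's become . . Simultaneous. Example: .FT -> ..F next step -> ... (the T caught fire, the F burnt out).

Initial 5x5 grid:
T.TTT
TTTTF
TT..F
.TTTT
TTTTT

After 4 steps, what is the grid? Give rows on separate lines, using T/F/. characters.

Step 1: 3 trees catch fire, 2 burn out
  T.TTF
  TTTF.
  TT...
  .TTTF
  TTTTT
Step 2: 4 trees catch fire, 3 burn out
  T.TF.
  TTF..
  TT...
  .TTF.
  TTTTF
Step 3: 4 trees catch fire, 4 burn out
  T.F..
  TF...
  TT...
  .TF..
  TTTF.
Step 4: 4 trees catch fire, 4 burn out
  T....
  F....
  TF...
  .F...
  TTF..

T....
F....
TF...
.F...
TTF..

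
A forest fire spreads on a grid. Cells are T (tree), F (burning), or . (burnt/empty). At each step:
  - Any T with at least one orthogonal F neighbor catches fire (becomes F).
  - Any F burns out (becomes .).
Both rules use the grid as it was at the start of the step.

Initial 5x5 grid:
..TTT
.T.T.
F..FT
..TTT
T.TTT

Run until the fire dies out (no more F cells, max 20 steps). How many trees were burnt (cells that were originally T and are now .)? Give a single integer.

Answer: 11

Derivation:
Step 1: +3 fires, +2 burnt (F count now 3)
Step 2: +4 fires, +3 burnt (F count now 4)
Step 3: +4 fires, +4 burnt (F count now 4)
Step 4: +0 fires, +4 burnt (F count now 0)
Fire out after step 4
Initially T: 13, now '.': 23
Total burnt (originally-T cells now '.'): 11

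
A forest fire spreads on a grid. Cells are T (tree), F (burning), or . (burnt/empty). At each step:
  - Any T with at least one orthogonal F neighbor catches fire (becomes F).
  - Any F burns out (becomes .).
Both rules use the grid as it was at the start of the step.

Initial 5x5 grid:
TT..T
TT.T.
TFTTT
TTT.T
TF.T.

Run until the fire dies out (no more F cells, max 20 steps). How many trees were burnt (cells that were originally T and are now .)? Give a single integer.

Step 1: +5 fires, +2 burnt (F count now 5)
Step 2: +5 fires, +5 burnt (F count now 5)
Step 3: +3 fires, +5 burnt (F count now 3)
Step 4: +1 fires, +3 burnt (F count now 1)
Step 5: +0 fires, +1 burnt (F count now 0)
Fire out after step 5
Initially T: 16, now '.': 23
Total burnt (originally-T cells now '.'): 14

Answer: 14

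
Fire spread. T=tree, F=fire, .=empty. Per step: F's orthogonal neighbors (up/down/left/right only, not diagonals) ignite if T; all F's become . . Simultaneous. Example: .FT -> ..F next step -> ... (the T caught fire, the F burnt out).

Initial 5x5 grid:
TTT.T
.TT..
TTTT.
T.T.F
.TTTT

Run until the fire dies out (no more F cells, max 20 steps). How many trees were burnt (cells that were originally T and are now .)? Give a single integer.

Answer: 15

Derivation:
Step 1: +1 fires, +1 burnt (F count now 1)
Step 2: +1 fires, +1 burnt (F count now 1)
Step 3: +1 fires, +1 burnt (F count now 1)
Step 4: +2 fires, +1 burnt (F count now 2)
Step 5: +1 fires, +2 burnt (F count now 1)
Step 6: +3 fires, +1 burnt (F count now 3)
Step 7: +3 fires, +3 burnt (F count now 3)
Step 8: +2 fires, +3 burnt (F count now 2)
Step 9: +1 fires, +2 burnt (F count now 1)
Step 10: +0 fires, +1 burnt (F count now 0)
Fire out after step 10
Initially T: 16, now '.': 24
Total burnt (originally-T cells now '.'): 15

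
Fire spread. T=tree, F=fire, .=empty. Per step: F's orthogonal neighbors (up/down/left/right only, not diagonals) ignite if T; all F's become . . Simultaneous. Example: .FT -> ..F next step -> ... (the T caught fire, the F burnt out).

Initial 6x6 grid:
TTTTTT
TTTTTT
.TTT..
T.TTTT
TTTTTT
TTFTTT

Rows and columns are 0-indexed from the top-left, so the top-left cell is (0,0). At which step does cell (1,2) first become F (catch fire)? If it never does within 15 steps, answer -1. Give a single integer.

Step 1: cell (1,2)='T' (+3 fires, +1 burnt)
Step 2: cell (1,2)='T' (+5 fires, +3 burnt)
Step 3: cell (1,2)='T' (+5 fires, +5 burnt)
Step 4: cell (1,2)='F' (+6 fires, +5 burnt)
  -> target ignites at step 4
Step 5: cell (1,2)='.' (+4 fires, +6 burnt)
Step 6: cell (1,2)='.' (+4 fires, +4 burnt)
Step 7: cell (1,2)='.' (+3 fires, +4 burnt)
Step 8: cell (1,2)='.' (+1 fires, +3 burnt)
Step 9: cell (1,2)='.' (+0 fires, +1 burnt)
  fire out at step 9

4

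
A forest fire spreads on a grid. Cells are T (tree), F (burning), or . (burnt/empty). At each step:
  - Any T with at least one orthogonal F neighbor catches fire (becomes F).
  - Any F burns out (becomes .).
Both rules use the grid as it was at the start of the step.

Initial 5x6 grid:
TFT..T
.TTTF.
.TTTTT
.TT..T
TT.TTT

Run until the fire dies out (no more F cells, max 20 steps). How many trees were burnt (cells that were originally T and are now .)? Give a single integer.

Step 1: +5 fires, +2 burnt (F count now 5)
Step 2: +4 fires, +5 burnt (F count now 4)
Step 3: +3 fires, +4 burnt (F count now 3)
Step 4: +3 fires, +3 burnt (F count now 3)
Step 5: +2 fires, +3 burnt (F count now 2)
Step 6: +1 fires, +2 burnt (F count now 1)
Step 7: +0 fires, +1 burnt (F count now 0)
Fire out after step 7
Initially T: 19, now '.': 29
Total burnt (originally-T cells now '.'): 18

Answer: 18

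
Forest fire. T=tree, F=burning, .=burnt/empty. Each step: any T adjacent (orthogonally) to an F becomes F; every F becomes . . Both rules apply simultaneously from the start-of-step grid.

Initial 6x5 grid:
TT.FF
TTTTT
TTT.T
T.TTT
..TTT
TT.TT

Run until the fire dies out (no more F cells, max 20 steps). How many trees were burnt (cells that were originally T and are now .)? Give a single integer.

Answer: 20

Derivation:
Step 1: +2 fires, +2 burnt (F count now 2)
Step 2: +2 fires, +2 burnt (F count now 2)
Step 3: +3 fires, +2 burnt (F count now 3)
Step 4: +6 fires, +3 burnt (F count now 6)
Step 5: +5 fires, +6 burnt (F count now 5)
Step 6: +2 fires, +5 burnt (F count now 2)
Step 7: +0 fires, +2 burnt (F count now 0)
Fire out after step 7
Initially T: 22, now '.': 28
Total burnt (originally-T cells now '.'): 20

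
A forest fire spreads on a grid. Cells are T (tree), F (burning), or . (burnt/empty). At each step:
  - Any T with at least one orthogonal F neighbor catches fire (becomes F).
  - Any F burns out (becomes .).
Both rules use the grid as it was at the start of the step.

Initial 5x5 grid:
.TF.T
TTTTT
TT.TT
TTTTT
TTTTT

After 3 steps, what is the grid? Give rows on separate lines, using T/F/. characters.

Step 1: 2 trees catch fire, 1 burn out
  .F..T
  TTFTT
  TT.TT
  TTTTT
  TTTTT
Step 2: 2 trees catch fire, 2 burn out
  ....T
  TF.FT
  TT.TT
  TTTTT
  TTTTT
Step 3: 4 trees catch fire, 2 burn out
  ....T
  F...F
  TF.FT
  TTTTT
  TTTTT

....T
F...F
TF.FT
TTTTT
TTTTT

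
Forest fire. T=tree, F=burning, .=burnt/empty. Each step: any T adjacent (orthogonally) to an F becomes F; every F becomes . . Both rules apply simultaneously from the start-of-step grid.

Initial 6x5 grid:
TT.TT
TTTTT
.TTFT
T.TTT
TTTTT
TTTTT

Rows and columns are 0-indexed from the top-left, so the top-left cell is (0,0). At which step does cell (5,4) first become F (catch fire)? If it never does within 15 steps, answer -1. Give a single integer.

Step 1: cell (5,4)='T' (+4 fires, +1 burnt)
Step 2: cell (5,4)='T' (+7 fires, +4 burnt)
Step 3: cell (5,4)='T' (+5 fires, +7 burnt)
Step 4: cell (5,4)='F' (+5 fires, +5 burnt)
  -> target ignites at step 4
Step 5: cell (5,4)='.' (+3 fires, +5 burnt)
Step 6: cell (5,4)='.' (+2 fires, +3 burnt)
Step 7: cell (5,4)='.' (+0 fires, +2 burnt)
  fire out at step 7

4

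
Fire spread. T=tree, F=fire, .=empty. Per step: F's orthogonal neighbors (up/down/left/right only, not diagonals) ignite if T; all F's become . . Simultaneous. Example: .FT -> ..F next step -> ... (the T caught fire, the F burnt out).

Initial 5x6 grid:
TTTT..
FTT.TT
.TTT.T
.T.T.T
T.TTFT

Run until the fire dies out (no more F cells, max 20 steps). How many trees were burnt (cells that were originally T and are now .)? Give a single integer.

Step 1: +4 fires, +2 burnt (F count now 4)
Step 2: +6 fires, +4 burnt (F count now 6)
Step 3: +5 fires, +6 burnt (F count now 5)
Step 4: +2 fires, +5 burnt (F count now 2)
Step 5: +1 fires, +2 burnt (F count now 1)
Step 6: +0 fires, +1 burnt (F count now 0)
Fire out after step 6
Initially T: 19, now '.': 29
Total burnt (originally-T cells now '.'): 18

Answer: 18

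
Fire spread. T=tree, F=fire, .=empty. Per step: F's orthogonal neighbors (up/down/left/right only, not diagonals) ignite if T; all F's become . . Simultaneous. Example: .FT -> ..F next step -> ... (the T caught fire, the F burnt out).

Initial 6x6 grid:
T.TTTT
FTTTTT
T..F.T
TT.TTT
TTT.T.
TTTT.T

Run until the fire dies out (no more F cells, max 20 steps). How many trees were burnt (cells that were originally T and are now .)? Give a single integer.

Answer: 25

Derivation:
Step 1: +5 fires, +2 burnt (F count now 5)
Step 2: +5 fires, +5 burnt (F count now 5)
Step 3: +7 fires, +5 burnt (F count now 7)
Step 4: +4 fires, +7 burnt (F count now 4)
Step 5: +2 fires, +4 burnt (F count now 2)
Step 6: +1 fires, +2 burnt (F count now 1)
Step 7: +1 fires, +1 burnt (F count now 1)
Step 8: +0 fires, +1 burnt (F count now 0)
Fire out after step 8
Initially T: 26, now '.': 35
Total burnt (originally-T cells now '.'): 25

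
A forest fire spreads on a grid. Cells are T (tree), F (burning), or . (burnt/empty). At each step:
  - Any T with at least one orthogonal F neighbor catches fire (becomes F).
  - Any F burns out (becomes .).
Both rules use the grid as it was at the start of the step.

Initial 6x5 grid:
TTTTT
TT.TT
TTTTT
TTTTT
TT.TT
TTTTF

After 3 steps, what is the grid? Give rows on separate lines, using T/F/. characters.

Step 1: 2 trees catch fire, 1 burn out
  TTTTT
  TT.TT
  TTTTT
  TTTTT
  TT.TF
  TTTF.
Step 2: 3 trees catch fire, 2 burn out
  TTTTT
  TT.TT
  TTTTT
  TTTTF
  TT.F.
  TTF..
Step 3: 3 trees catch fire, 3 burn out
  TTTTT
  TT.TT
  TTTTF
  TTTF.
  TT...
  TF...

TTTTT
TT.TT
TTTTF
TTTF.
TT...
TF...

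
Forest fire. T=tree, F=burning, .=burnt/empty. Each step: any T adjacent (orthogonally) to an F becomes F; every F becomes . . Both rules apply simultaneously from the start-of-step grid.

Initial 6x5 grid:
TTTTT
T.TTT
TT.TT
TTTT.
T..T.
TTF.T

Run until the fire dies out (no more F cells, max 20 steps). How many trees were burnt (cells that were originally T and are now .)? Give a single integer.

Step 1: +1 fires, +1 burnt (F count now 1)
Step 2: +1 fires, +1 burnt (F count now 1)
Step 3: +1 fires, +1 burnt (F count now 1)
Step 4: +1 fires, +1 burnt (F count now 1)
Step 5: +2 fires, +1 burnt (F count now 2)
Step 6: +3 fires, +2 burnt (F count now 3)
Step 7: +2 fires, +3 burnt (F count now 2)
Step 8: +3 fires, +2 burnt (F count now 3)
Step 9: +3 fires, +3 burnt (F count now 3)
Step 10: +3 fires, +3 burnt (F count now 3)
Step 11: +1 fires, +3 burnt (F count now 1)
Step 12: +0 fires, +1 burnt (F count now 0)
Fire out after step 12
Initially T: 22, now '.': 29
Total burnt (originally-T cells now '.'): 21

Answer: 21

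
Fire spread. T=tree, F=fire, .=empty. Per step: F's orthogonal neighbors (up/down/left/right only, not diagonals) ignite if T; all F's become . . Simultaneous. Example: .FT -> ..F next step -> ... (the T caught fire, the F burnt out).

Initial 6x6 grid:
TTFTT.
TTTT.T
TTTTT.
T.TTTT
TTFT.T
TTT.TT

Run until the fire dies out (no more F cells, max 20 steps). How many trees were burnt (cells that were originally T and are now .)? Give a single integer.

Answer: 27

Derivation:
Step 1: +7 fires, +2 burnt (F count now 7)
Step 2: +8 fires, +7 burnt (F count now 8)
Step 3: +6 fires, +8 burnt (F count now 6)
Step 4: +3 fires, +6 burnt (F count now 3)
Step 5: +1 fires, +3 burnt (F count now 1)
Step 6: +1 fires, +1 burnt (F count now 1)
Step 7: +1 fires, +1 burnt (F count now 1)
Step 8: +0 fires, +1 burnt (F count now 0)
Fire out after step 8
Initially T: 28, now '.': 35
Total burnt (originally-T cells now '.'): 27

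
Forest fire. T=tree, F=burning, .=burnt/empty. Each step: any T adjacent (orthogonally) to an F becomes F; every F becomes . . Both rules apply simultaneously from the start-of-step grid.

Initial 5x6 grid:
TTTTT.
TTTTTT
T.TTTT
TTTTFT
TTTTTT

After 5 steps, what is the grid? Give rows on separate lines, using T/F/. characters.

Step 1: 4 trees catch fire, 1 burn out
  TTTTT.
  TTTTTT
  T.TTFT
  TTTF.F
  TTTTFT
Step 2: 6 trees catch fire, 4 burn out
  TTTTT.
  TTTTFT
  T.TF.F
  TTF...
  TTTF.F
Step 3: 6 trees catch fire, 6 burn out
  TTTTF.
  TTTF.F
  T.F...
  TF....
  TTF...
Step 4: 4 trees catch fire, 6 burn out
  TTTF..
  TTF...
  T.....
  F.....
  TF....
Step 5: 4 trees catch fire, 4 burn out
  TTF...
  TF....
  F.....
  ......
  F.....

TTF...
TF....
F.....
......
F.....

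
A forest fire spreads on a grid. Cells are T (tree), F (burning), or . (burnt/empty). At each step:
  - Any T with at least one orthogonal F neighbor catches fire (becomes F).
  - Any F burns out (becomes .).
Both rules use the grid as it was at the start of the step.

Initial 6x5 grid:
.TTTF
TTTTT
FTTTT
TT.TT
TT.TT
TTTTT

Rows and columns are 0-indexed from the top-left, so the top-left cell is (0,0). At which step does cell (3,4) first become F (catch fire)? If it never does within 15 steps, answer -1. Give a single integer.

Step 1: cell (3,4)='T' (+5 fires, +2 burnt)
Step 2: cell (3,4)='T' (+7 fires, +5 burnt)
Step 3: cell (3,4)='F' (+6 fires, +7 burnt)
  -> target ignites at step 3
Step 4: cell (3,4)='.' (+3 fires, +6 burnt)
Step 5: cell (3,4)='.' (+3 fires, +3 burnt)
Step 6: cell (3,4)='.' (+1 fires, +3 burnt)
Step 7: cell (3,4)='.' (+0 fires, +1 burnt)
  fire out at step 7

3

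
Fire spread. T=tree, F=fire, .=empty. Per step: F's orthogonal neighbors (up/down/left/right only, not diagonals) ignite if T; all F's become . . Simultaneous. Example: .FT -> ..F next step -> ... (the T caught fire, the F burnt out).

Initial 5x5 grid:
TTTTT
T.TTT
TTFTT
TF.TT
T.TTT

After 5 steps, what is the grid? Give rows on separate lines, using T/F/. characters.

Step 1: 4 trees catch fire, 2 burn out
  TTTTT
  T.FTT
  TF.FT
  F..TT
  T.TTT
Step 2: 6 trees catch fire, 4 burn out
  TTFTT
  T..FT
  F...F
  ...FT
  F.TTT
Step 3: 6 trees catch fire, 6 burn out
  TF.FT
  F...F
  .....
  ....F
  ..TFT
Step 4: 4 trees catch fire, 6 burn out
  F...F
  .....
  .....
  .....
  ..F.F
Step 5: 0 trees catch fire, 4 burn out
  .....
  .....
  .....
  .....
  .....

.....
.....
.....
.....
.....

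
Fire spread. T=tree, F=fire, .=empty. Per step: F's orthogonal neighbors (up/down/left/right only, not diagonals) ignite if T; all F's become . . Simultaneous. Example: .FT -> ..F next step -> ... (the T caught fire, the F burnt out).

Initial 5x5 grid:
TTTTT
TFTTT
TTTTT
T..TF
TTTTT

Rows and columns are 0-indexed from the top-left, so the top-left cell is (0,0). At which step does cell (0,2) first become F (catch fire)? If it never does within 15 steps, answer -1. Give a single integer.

Step 1: cell (0,2)='T' (+7 fires, +2 burnt)
Step 2: cell (0,2)='F' (+8 fires, +7 burnt)
  -> target ignites at step 2
Step 3: cell (0,2)='.' (+4 fires, +8 burnt)
Step 4: cell (0,2)='.' (+2 fires, +4 burnt)
Step 5: cell (0,2)='.' (+0 fires, +2 burnt)
  fire out at step 5

2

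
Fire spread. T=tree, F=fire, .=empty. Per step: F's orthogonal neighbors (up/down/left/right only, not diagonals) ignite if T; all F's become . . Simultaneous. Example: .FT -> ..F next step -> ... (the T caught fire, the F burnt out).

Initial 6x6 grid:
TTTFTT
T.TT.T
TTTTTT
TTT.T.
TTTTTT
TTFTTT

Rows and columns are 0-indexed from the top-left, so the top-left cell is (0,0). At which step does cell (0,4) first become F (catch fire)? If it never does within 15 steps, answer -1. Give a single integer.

Step 1: cell (0,4)='F' (+6 fires, +2 burnt)
  -> target ignites at step 1
Step 2: cell (0,4)='.' (+9 fires, +6 burnt)
Step 3: cell (0,4)='.' (+8 fires, +9 burnt)
Step 4: cell (0,4)='.' (+6 fires, +8 burnt)
Step 5: cell (0,4)='.' (+1 fires, +6 burnt)
Step 6: cell (0,4)='.' (+0 fires, +1 burnt)
  fire out at step 6

1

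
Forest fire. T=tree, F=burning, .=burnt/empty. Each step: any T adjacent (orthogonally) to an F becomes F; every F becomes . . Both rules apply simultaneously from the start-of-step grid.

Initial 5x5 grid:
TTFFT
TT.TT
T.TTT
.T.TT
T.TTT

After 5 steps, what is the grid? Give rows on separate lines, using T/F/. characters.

Step 1: 3 trees catch fire, 2 burn out
  TF..F
  TT.FT
  T.TTT
  .T.TT
  T.TTT
Step 2: 4 trees catch fire, 3 burn out
  F....
  TF..F
  T.TFT
  .T.TT
  T.TTT
Step 3: 4 trees catch fire, 4 burn out
  .....
  F....
  T.F.F
  .T.FT
  T.TTT
Step 4: 3 trees catch fire, 4 burn out
  .....
  .....
  F....
  .T..F
  T.TFT
Step 5: 2 trees catch fire, 3 burn out
  .....
  .....
  .....
  .T...
  T.F.F

.....
.....
.....
.T...
T.F.F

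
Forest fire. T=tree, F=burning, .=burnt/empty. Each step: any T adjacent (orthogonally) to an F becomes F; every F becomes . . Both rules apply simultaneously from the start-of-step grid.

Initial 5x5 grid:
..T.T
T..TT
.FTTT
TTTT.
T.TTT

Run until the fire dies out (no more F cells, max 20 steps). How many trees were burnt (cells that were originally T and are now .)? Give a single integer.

Step 1: +2 fires, +1 burnt (F count now 2)
Step 2: +3 fires, +2 burnt (F count now 3)
Step 3: +5 fires, +3 burnt (F count now 5)
Step 4: +2 fires, +5 burnt (F count now 2)
Step 5: +2 fires, +2 burnt (F count now 2)
Step 6: +0 fires, +2 burnt (F count now 0)
Fire out after step 6
Initially T: 16, now '.': 23
Total burnt (originally-T cells now '.'): 14

Answer: 14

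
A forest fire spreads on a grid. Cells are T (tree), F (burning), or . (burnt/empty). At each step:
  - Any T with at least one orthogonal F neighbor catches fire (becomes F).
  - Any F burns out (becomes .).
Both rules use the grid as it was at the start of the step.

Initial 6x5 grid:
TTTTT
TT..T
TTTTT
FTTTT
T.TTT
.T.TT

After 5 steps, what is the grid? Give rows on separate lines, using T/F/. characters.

Step 1: 3 trees catch fire, 1 burn out
  TTTTT
  TT..T
  FTTTT
  .FTTT
  F.TTT
  .T.TT
Step 2: 3 trees catch fire, 3 burn out
  TTTTT
  FT..T
  .FTTT
  ..FTT
  ..TTT
  .T.TT
Step 3: 5 trees catch fire, 3 burn out
  FTTTT
  .F..T
  ..FTT
  ...FT
  ..FTT
  .T.TT
Step 4: 4 trees catch fire, 5 burn out
  .FTTT
  ....T
  ...FT
  ....F
  ...FT
  .T.TT
Step 5: 4 trees catch fire, 4 burn out
  ..FTT
  ....T
  ....F
  .....
  ....F
  .T.FT

..FTT
....T
....F
.....
....F
.T.FT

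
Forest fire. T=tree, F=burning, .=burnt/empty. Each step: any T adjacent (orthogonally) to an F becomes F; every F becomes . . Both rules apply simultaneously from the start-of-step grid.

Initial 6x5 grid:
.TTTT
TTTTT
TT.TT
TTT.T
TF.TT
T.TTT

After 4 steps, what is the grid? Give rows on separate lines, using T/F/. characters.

Step 1: 2 trees catch fire, 1 burn out
  .TTTT
  TTTTT
  TT.TT
  TFT.T
  F..TT
  T.TTT
Step 2: 4 trees catch fire, 2 burn out
  .TTTT
  TTTTT
  TF.TT
  F.F.T
  ...TT
  F.TTT
Step 3: 2 trees catch fire, 4 burn out
  .TTTT
  TFTTT
  F..TT
  ....T
  ...TT
  ..TTT
Step 4: 3 trees catch fire, 2 burn out
  .FTTT
  F.FTT
  ...TT
  ....T
  ...TT
  ..TTT

.FTTT
F.FTT
...TT
....T
...TT
..TTT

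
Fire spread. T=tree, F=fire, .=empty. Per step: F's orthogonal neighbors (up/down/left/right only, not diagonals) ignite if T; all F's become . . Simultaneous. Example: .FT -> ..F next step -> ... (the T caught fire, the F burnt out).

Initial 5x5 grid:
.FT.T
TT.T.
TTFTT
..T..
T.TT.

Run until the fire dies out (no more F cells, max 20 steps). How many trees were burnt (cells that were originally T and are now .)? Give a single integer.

Step 1: +5 fires, +2 burnt (F count now 5)
Step 2: +5 fires, +5 burnt (F count now 5)
Step 3: +1 fires, +5 burnt (F count now 1)
Step 4: +0 fires, +1 burnt (F count now 0)
Fire out after step 4
Initially T: 13, now '.': 23
Total burnt (originally-T cells now '.'): 11

Answer: 11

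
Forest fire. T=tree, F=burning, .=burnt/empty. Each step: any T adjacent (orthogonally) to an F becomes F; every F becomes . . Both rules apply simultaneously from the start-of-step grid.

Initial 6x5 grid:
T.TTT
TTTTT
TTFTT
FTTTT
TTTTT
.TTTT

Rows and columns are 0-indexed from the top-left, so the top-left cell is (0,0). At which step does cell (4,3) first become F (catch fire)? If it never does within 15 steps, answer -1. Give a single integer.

Step 1: cell (4,3)='T' (+7 fires, +2 burnt)
Step 2: cell (4,3)='T' (+8 fires, +7 burnt)
Step 3: cell (4,3)='F' (+7 fires, +8 burnt)
  -> target ignites at step 3
Step 4: cell (4,3)='.' (+3 fires, +7 burnt)
Step 5: cell (4,3)='.' (+1 fires, +3 burnt)
Step 6: cell (4,3)='.' (+0 fires, +1 burnt)
  fire out at step 6

3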